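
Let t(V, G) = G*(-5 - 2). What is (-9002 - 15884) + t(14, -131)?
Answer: -23969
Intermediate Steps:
t(V, G) = -7*G (t(V, G) = G*(-7) = -7*G)
(-9002 - 15884) + t(14, -131) = (-9002 - 15884) - 7*(-131) = -24886 + 917 = -23969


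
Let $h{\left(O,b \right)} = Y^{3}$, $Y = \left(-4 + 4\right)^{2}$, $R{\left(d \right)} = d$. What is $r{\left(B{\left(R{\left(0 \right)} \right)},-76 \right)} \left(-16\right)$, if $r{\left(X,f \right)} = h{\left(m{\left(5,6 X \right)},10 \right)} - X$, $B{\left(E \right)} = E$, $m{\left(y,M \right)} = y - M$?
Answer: $0$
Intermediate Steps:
$Y = 0$ ($Y = 0^{2} = 0$)
$h{\left(O,b \right)} = 0$ ($h{\left(O,b \right)} = 0^{3} = 0$)
$r{\left(X,f \right)} = - X$ ($r{\left(X,f \right)} = 0 - X = - X$)
$r{\left(B{\left(R{\left(0 \right)} \right)},-76 \right)} \left(-16\right) = \left(-1\right) 0 \left(-16\right) = 0 \left(-16\right) = 0$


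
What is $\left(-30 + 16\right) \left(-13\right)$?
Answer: $182$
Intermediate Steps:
$\left(-30 + 16\right) \left(-13\right) = \left(-14\right) \left(-13\right) = 182$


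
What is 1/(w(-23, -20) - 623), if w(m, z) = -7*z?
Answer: -1/483 ≈ -0.0020704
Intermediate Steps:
1/(w(-23, -20) - 623) = 1/(-7*(-20) - 623) = 1/(140 - 623) = 1/(-483) = -1/483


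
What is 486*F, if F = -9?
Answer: -4374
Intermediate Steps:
486*F = 486*(-9) = -4374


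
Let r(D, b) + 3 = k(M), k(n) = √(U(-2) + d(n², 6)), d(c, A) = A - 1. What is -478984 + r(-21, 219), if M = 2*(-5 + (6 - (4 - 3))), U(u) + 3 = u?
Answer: -478987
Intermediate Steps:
U(u) = -3 + u
d(c, A) = -1 + A
M = 0 (M = 2*(-5 + (6 - 1*1)) = 2*(-5 + (6 - 1)) = 2*(-5 + 5) = 2*0 = 0)
k(n) = 0 (k(n) = √((-3 - 2) + (-1 + 6)) = √(-5 + 5) = √0 = 0)
r(D, b) = -3 (r(D, b) = -3 + 0 = -3)
-478984 + r(-21, 219) = -478984 - 3 = -478987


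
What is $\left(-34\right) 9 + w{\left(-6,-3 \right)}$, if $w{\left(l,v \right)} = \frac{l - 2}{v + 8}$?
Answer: $- \frac{1538}{5} \approx -307.6$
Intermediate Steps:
$w{\left(l,v \right)} = \frac{-2 + l}{8 + v}$
$\left(-34\right) 9 + w{\left(-6,-3 \right)} = \left(-34\right) 9 + \frac{-2 - 6}{8 - 3} = -306 + \frac{1}{5} \left(-8\right) = -306 - \frac{8}{5} = - \frac{1538}{5}$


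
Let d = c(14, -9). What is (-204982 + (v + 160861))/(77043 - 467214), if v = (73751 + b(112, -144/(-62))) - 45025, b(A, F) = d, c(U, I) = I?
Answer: 15404/390171 ≈ 0.039480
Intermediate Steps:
d = -9
b(A, F) = -9
v = 28717 (v = (73751 - 9) - 45025 = 73742 - 45025 = 28717)
(-204982 + (v + 160861))/(77043 - 467214) = (-204982 + (28717 + 160861))/(77043 - 467214) = (-204982 + 189578)/(-390171) = -15404*(-1/390171) = 15404/390171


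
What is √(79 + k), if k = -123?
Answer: 2*I*√11 ≈ 6.6332*I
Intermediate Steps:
√(79 + k) = √(79 - 123) = √(-44) = 2*I*√11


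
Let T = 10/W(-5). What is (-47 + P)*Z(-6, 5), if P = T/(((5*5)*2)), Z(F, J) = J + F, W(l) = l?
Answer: 1176/25 ≈ 47.040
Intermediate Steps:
Z(F, J) = F + J
T = -2 (T = 10/(-5) = 10*(-1/5) = -2)
P = -1/25 (P = -2/((5*5)*2) = -2/(25*2) = -2/50 = -2*1/50 = -1/25 ≈ -0.040000)
(-47 + P)*Z(-6, 5) = (-47 - 1/25)*(-6 + 5) = -1176/25*(-1) = 1176/25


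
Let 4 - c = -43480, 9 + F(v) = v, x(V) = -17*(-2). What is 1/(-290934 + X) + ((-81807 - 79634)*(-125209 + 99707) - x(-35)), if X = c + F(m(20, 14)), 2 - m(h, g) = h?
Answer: 1018879723557995/247477 ≈ 4.1171e+9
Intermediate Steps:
x(V) = 34
m(h, g) = 2 - h
F(v) = -9 + v
c = 43484 (c = 4 - 1*(-43480) = 4 + 43480 = 43484)
X = 43457 (X = 43484 + (-9 + (2 - 1*20)) = 43484 + (-9 + (2 - 20)) = 43484 + (-9 - 18) = 43484 - 27 = 43457)
1/(-290934 + X) + ((-81807 - 79634)*(-125209 + 99707) - x(-35)) = 1/(-290934 + 43457) + ((-81807 - 79634)*(-125209 + 99707) - 1*34) = 1/(-247477) + (-161441*(-25502) - 34) = -1/247477 + (4117068382 - 34) = -1/247477 + 4117068348 = 1018879723557995/247477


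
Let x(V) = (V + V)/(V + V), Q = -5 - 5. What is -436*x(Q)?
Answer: -436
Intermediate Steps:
Q = -10
x(V) = 1 (x(V) = (2*V)/((2*V)) = (2*V)*(1/(2*V)) = 1)
-436*x(Q) = -436*1 = -436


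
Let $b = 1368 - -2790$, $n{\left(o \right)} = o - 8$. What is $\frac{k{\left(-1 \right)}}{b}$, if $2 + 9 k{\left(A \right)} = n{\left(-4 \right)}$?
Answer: $- \frac{1}{2673} \approx -0.00037411$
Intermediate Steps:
$n{\left(o \right)} = -8 + o$
$k{\left(A \right)} = - \frac{14}{9}$ ($k{\left(A \right)} = - \frac{2}{9} + \frac{-8 - 4}{9} = - \frac{2}{9} + \frac{1}{9} \left(-12\right) = - \frac{2}{9} - \frac{4}{3} = - \frac{14}{9}$)
$b = 4158$ ($b = 1368 + 2790 = 4158$)
$\frac{k{\left(-1 \right)}}{b} = - \frac{14}{9 \cdot 4158} = \left(- \frac{14}{9}\right) \frac{1}{4158} = - \frac{1}{2673}$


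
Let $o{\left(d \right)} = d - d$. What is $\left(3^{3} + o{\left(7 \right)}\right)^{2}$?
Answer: $729$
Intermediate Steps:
$o{\left(d \right)} = 0$
$\left(3^{3} + o{\left(7 \right)}\right)^{2} = \left(3^{3} + 0\right)^{2} = \left(27 + 0\right)^{2} = 27^{2} = 729$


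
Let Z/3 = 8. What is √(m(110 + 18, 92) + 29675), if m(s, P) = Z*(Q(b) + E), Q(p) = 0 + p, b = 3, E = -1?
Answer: √29723 ≈ 172.40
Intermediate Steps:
Q(p) = p
Z = 24 (Z = 3*8 = 24)
m(s, P) = 48 (m(s, P) = 24*(3 - 1) = 24*2 = 48)
√(m(110 + 18, 92) + 29675) = √(48 + 29675) = √29723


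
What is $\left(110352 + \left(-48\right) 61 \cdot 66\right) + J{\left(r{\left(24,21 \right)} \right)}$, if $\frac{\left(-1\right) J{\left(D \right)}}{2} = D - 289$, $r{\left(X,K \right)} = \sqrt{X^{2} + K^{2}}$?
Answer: $-82318 - 6 \sqrt{113} \approx -82382.0$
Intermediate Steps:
$r{\left(X,K \right)} = \sqrt{K^{2} + X^{2}}$
$J{\left(D \right)} = 578 - 2 D$ ($J{\left(D \right)} = - 2 \left(D - 289\right) = - 2 \left(-289 + D\right) = 578 - 2 D$)
$\left(110352 + \left(-48\right) 61 \cdot 66\right) + J{\left(r{\left(24,21 \right)} \right)} = \left(110352 + \left(-48\right) 61 \cdot 66\right) + \left(578 - 2 \sqrt{21^{2} + 24^{2}}\right) = \left(110352 - 193248\right) + \left(578 - 2 \sqrt{441 + 576}\right) = \left(110352 - 193248\right) + \left(578 - 2 \sqrt{1017}\right) = -82896 + \left(578 - 2 \cdot 3 \sqrt{113}\right) = -82896 + \left(578 - 6 \sqrt{113}\right) = -82318 - 6 \sqrt{113}$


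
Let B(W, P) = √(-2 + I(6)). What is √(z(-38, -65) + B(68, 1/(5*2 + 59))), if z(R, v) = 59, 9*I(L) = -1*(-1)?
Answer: √(531 + 3*I*√17)/3 ≈ 7.6817 + 0.089458*I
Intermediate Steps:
I(L) = ⅑ (I(L) = (-1*(-1))/9 = (⅑)*1 = ⅑)
B(W, P) = I*√17/3 (B(W, P) = √(-2 + ⅑) = √(-17/9) = I*√17/3)
√(z(-38, -65) + B(68, 1/(5*2 + 59))) = √(59 + I*√17/3)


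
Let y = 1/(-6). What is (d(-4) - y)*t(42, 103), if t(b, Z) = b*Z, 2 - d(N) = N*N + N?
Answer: -42539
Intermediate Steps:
d(N) = 2 - N - N**2 (d(N) = 2 - (N*N + N) = 2 - (N**2 + N) = 2 - (N + N**2) = 2 + (-N - N**2) = 2 - N - N**2)
y = -1/6 ≈ -0.16667
t(b, Z) = Z*b
(d(-4) - y)*t(42, 103) = ((2 - 1*(-4) - 1*(-4)**2) - 1*(-1/6))*(103*42) = ((2 + 4 - 1*16) + 1/6)*4326 = ((2 + 4 - 16) + 1/6)*4326 = (-10 + 1/6)*4326 = -59/6*4326 = -42539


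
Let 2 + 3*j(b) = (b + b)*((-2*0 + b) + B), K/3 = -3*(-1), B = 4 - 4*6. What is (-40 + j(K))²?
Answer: 102400/9 ≈ 11378.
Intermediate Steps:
B = -20 (B = 4 - 24 = -20)
K = 9 (K = 3*(-3*(-1)) = 3*3 = 9)
j(b) = -⅔ + 2*b*(-20 + b)/3 (j(b) = -⅔ + ((b + b)*((-2*0 + b) - 20))/3 = -⅔ + ((2*b)*((0 + b) - 20))/3 = -⅔ + ((2*b)*(b - 20))/3 = -⅔ + ((2*b)*(-20 + b))/3 = -⅔ + (2*b*(-20 + b))/3 = -⅔ + 2*b*(-20 + b)/3)
(-40 + j(K))² = (-40 + (-⅔ - 40/3*9 + (⅔)*9²))² = (-40 + (-⅔ - 120 + (⅔)*81))² = (-40 + (-⅔ - 120 + 54))² = (-40 - 200/3)² = (-320/3)² = 102400/9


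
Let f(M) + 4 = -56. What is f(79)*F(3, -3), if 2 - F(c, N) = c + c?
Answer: 240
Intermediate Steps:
F(c, N) = 2 - 2*c (F(c, N) = 2 - (c + c) = 2 - 2*c)
f(M) = -60 (f(M) = -4 - 56 = -60)
f(79)*F(3, -3) = -60*(2 - 2*3) = -60*(2 - 6) = -60*(-4) = 240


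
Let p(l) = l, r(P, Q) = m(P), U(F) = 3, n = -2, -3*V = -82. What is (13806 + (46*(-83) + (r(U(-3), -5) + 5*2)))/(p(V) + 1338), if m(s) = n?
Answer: 7497/1024 ≈ 7.3213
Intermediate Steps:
V = 82/3 (V = -⅓*(-82) = 82/3 ≈ 27.333)
m(s) = -2
r(P, Q) = -2
(13806 + (46*(-83) + (r(U(-3), -5) + 5*2)))/(p(V) + 1338) = (13806 + (46*(-83) + (-2 + 5*2)))/(82/3 + 1338) = (13806 + (-3818 + (-2 + 10)))/(4096/3) = (13806 + (-3818 + 8))*(3/4096) = (13806 - 3810)*(3/4096) = 9996*(3/4096) = 7497/1024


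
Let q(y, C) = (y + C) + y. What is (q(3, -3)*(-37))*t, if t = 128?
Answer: -14208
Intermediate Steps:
q(y, C) = C + 2*y (q(y, C) = (C + y) + y = C + 2*y)
(q(3, -3)*(-37))*t = ((-3 + 2*3)*(-37))*128 = ((-3 + 6)*(-37))*128 = (3*(-37))*128 = -111*128 = -14208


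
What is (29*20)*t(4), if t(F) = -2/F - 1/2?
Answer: -580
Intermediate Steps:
t(F) = -1/2 - 2/F (t(F) = -2/F - 1*1/2 = -2/F - 1/2 = -1/2 - 2/F)
(29*20)*t(4) = (29*20)*((1/2)*(-4 - 1*4)/4) = 580*((1/2)*(1/4)*(-4 - 4)) = 580*((1/2)*(1/4)*(-8)) = 580*(-1) = -580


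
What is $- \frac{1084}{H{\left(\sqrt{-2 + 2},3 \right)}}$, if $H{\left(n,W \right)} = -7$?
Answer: $\frac{1084}{7} \approx 154.86$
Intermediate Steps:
$- \frac{1084}{H{\left(\sqrt{-2 + 2},3 \right)}} = - \frac{1084}{-7} = \left(-1084\right) \left(- \frac{1}{7}\right) = \frac{1084}{7}$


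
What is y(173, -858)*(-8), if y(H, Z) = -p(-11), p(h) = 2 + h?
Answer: -72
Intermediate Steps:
y(H, Z) = 9 (y(H, Z) = -(2 - 11) = -1*(-9) = 9)
y(173, -858)*(-8) = 9*(-8) = -72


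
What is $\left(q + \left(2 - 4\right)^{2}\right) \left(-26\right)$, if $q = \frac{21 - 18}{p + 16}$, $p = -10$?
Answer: $-117$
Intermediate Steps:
$q = \frac{1}{2}$ ($q = \frac{21 - 18}{-10 + 16} = \frac{3}{6} = 3 \cdot \frac{1}{6} = \frac{1}{2} \approx 0.5$)
$\left(q + \left(2 - 4\right)^{2}\right) \left(-26\right) = \left(\frac{1}{2} + \left(2 - 4\right)^{2}\right) \left(-26\right) = \left(\frac{1}{2} + \left(-2\right)^{2}\right) \left(-26\right) = \left(\frac{1}{2} + 4\right) \left(-26\right) = \frac{9}{2} \left(-26\right) = -117$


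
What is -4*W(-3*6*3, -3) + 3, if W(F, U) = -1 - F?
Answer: -209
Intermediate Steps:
-4*W(-3*6*3, -3) + 3 = -4*(-1 - (-3*6)*3) + 3 = -4*(-1 - (-18)*3) + 3 = -4*(-1 - 1*(-54)) + 3 = -4*(-1 + 54) + 3 = -4*53 + 3 = -212 + 3 = -209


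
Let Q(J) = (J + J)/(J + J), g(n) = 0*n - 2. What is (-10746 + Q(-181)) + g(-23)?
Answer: -10747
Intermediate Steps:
g(n) = -2 (g(n) = 0 - 2 = -2)
Q(J) = 1 (Q(J) = (2*J)/((2*J)) = (2*J)*(1/(2*J)) = 1)
(-10746 + Q(-181)) + g(-23) = (-10746 + 1) - 2 = -10745 - 2 = -10747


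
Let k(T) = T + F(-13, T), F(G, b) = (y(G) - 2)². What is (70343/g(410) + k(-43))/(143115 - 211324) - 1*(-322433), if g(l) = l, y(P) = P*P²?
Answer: 9015078674647/27965690 ≈ 3.2236e+5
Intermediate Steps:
y(P) = P³
F(G, b) = (-2 + G³)² (F(G, b) = (G³ - 2)² = (-2 + G³)²)
k(T) = 4835601 + T (k(T) = T + (-2 + (-13)³)² = T + (-2 - 2197)² = T + (-2199)² = T + 4835601 = 4835601 + T)
(70343/g(410) + k(-43))/(143115 - 211324) - 1*(-322433) = (70343/410 + (4835601 - 43))/(143115 - 211324) - 1*(-322433) = (70343*(1/410) + 4835558)/(-68209) + 322433 = (70343/410 + 4835558)*(-1/68209) + 322433 = (1982649123/410)*(-1/68209) + 322433 = -1982649123/27965690 + 322433 = 9015078674647/27965690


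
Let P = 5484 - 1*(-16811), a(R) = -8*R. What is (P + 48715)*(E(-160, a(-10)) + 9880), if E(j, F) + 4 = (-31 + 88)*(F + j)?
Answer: 377489160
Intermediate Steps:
E(j, F) = -4 + 57*F + 57*j (E(j, F) = -4 + (-31 + 88)*(F + j) = -4 + 57*(F + j) = -4 + (57*F + 57*j) = -4 + 57*F + 57*j)
P = 22295 (P = 5484 + 16811 = 22295)
(P + 48715)*(E(-160, a(-10)) + 9880) = (22295 + 48715)*((-4 + 57*(-8*(-10)) + 57*(-160)) + 9880) = 71010*((-4 + 57*80 - 9120) + 9880) = 71010*((-4 + 4560 - 9120) + 9880) = 71010*(-4564 + 9880) = 71010*5316 = 377489160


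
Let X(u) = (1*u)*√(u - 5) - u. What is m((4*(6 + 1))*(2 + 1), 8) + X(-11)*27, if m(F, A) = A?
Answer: 305 - 1188*I ≈ 305.0 - 1188.0*I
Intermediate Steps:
X(u) = -u + u*√(-5 + u) (X(u) = u*√(-5 + u) - u = -u + u*√(-5 + u))
m((4*(6 + 1))*(2 + 1), 8) + X(-11)*27 = 8 - 11*(-1 + √(-5 - 11))*27 = 8 - 11*(-1 + √(-16))*27 = 8 - 11*(-1 + 4*I)*27 = 8 + (11 - 44*I)*27 = 8 + (297 - 1188*I) = 305 - 1188*I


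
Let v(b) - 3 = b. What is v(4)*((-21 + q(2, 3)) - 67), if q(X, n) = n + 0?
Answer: -595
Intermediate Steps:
v(b) = 3 + b
q(X, n) = n
v(4)*((-21 + q(2, 3)) - 67) = (3 + 4)*((-21 + 3) - 67) = 7*(-18 - 67) = 7*(-85) = -595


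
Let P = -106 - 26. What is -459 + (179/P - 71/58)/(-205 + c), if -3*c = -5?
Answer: -357257363/778360 ≈ -458.99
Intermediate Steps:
c = 5/3 (c = -1/3*(-5) = 5/3 ≈ 1.6667)
P = -132
-459 + (179/P - 71/58)/(-205 + c) = -459 + (179/(-132) - 71/58)/(-205 + 5/3) = -459 + (179*(-1/132) - 71*1/58)/(-610/3) = -459 - 3*(-179/132 - 71/58)/610 = -459 - 3/610*(-9877/3828) = -459 + 9877/778360 = -357257363/778360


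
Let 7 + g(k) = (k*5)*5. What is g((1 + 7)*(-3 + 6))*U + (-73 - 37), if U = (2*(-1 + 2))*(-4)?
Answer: -4854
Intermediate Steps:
U = -8 (U = (2*1)*(-4) = 2*(-4) = -8)
g(k) = -7 + 25*k (g(k) = -7 + (k*5)*5 = -7 + (5*k)*5 = -7 + 25*k)
g((1 + 7)*(-3 + 6))*U + (-73 - 37) = (-7 + 25*((1 + 7)*(-3 + 6)))*(-8) + (-73 - 37) = (-7 + 25*(8*3))*(-8) - 110 = (-7 + 25*24)*(-8) - 110 = (-7 + 600)*(-8) - 110 = 593*(-8) - 110 = -4744 - 110 = -4854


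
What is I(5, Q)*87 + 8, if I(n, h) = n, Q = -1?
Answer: 443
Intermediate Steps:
I(5, Q)*87 + 8 = 5*87 + 8 = 435 + 8 = 443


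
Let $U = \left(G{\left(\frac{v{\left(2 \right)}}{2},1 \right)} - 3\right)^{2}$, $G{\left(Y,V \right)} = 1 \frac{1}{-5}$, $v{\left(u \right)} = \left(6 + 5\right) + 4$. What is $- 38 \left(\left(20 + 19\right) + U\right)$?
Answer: $- \frac{46778}{25} \approx -1871.1$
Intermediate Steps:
$v{\left(u \right)} = 15$ ($v{\left(u \right)} = 11 + 4 = 15$)
$G{\left(Y,V \right)} = - \frac{1}{5}$ ($G{\left(Y,V \right)} = 1 \left(- \frac{1}{5}\right) = - \frac{1}{5}$)
$U = \frac{256}{25}$ ($U = \left(- \frac{1}{5} - 3\right)^{2} = \left(- \frac{16}{5}\right)^{2} = \frac{256}{25} \approx 10.24$)
$- 38 \left(\left(20 + 19\right) + U\right) = - 38 \left(\left(20 + 19\right) + \frac{256}{25}\right) = - 38 \left(39 + \frac{256}{25}\right) = \left(-38\right) \frac{1231}{25} = - \frac{46778}{25}$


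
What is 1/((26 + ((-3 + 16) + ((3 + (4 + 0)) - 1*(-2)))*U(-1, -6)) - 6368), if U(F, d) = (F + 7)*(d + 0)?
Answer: -1/7134 ≈ -0.00014017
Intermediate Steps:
U(F, d) = d*(7 + F) (U(F, d) = (7 + F)*d = d*(7 + F))
1/((26 + ((-3 + 16) + ((3 + (4 + 0)) - 1*(-2)))*U(-1, -6)) - 6368) = 1/((26 + ((-3 + 16) + ((3 + (4 + 0)) - 1*(-2)))*(-6*(7 - 1))) - 6368) = 1/((26 + (13 + ((3 + 4) + 2))*(-6*6)) - 6368) = 1/((26 + (13 + (7 + 2))*(-36)) - 6368) = 1/((26 + (13 + 9)*(-36)) - 6368) = 1/((26 + 22*(-36)) - 6368) = 1/((26 - 792) - 6368) = 1/(-766 - 6368) = 1/(-7134) = -1/7134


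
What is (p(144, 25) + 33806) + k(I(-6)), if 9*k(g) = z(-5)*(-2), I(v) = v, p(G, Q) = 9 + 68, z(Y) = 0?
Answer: 33883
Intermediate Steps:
p(G, Q) = 77
k(g) = 0 (k(g) = (0*(-2))/9 = (⅑)*0 = 0)
(p(144, 25) + 33806) + k(I(-6)) = (77 + 33806) + 0 = 33883 + 0 = 33883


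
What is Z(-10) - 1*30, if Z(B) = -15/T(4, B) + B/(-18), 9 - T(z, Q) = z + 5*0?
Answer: -292/9 ≈ -32.444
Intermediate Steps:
T(z, Q) = 9 - z (T(z, Q) = 9 - (z + 5*0) = 9 - (z + 0) = 9 - z)
Z(B) = -3 - B/18 (Z(B) = -15/(9 - 1*4) + B/(-18) = -15/(9 - 4) + B*(-1/18) = -15/5 - B/18 = -15*⅕ - B/18 = -3 - B/18)
Z(-10) - 1*30 = (-3 - 1/18*(-10)) - 1*30 = (-3 + 5/9) - 30 = -22/9 - 30 = -292/9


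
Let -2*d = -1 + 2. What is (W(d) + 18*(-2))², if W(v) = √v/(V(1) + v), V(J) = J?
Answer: (36 - I*√2)² ≈ 1294.0 - 101.82*I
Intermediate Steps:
d = -½ (d = -(-1 + 2)/2 = -½*1 = -½ ≈ -0.50000)
W(v) = √v/(1 + v)
(W(d) + 18*(-2))² = (√(-½)/(1 - ½) + 18*(-2))² = ((I*√2/2)/(½) - 36)² = ((I*√2/2)*2 - 36)² = (I*√2 - 36)² = (-36 + I*√2)²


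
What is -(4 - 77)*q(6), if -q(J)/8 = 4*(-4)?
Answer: 9344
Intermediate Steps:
q(J) = 128 (q(J) = -32*(-4) = -8*(-16) = 128)
-(4 - 77)*q(6) = -(4 - 77)*128 = -(-73)*128 = -1*(-9344) = 9344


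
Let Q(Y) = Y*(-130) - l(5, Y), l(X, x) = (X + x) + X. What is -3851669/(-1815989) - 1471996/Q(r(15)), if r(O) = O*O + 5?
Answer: 697304461926/13683477115 ≈ 50.960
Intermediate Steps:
l(X, x) = x + 2*X
r(O) = 5 + O**2 (r(O) = O**2 + 5 = 5 + O**2)
Q(Y) = -10 - 131*Y (Q(Y) = Y*(-130) - (Y + 2*5) = -130*Y - (Y + 10) = -130*Y - (10 + Y) = -130*Y + (-10 - Y) = -10 - 131*Y)
-3851669/(-1815989) - 1471996/Q(r(15)) = -3851669/(-1815989) - 1471996/(-10 - 131*(5 + 15**2)) = -3851669*(-1/1815989) - 1471996/(-10 - 131*(5 + 225)) = 3851669/1815989 - 1471996/(-10 - 131*230) = 3851669/1815989 - 1471996/(-10 - 30130) = 3851669/1815989 - 1471996/(-30140) = 3851669/1815989 - 1471996*(-1/30140) = 3851669/1815989 + 367999/7535 = 697304461926/13683477115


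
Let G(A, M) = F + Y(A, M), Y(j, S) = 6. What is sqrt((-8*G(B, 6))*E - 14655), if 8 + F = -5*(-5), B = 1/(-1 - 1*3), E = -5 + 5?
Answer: I*sqrt(14655) ≈ 121.06*I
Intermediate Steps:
E = 0
B = -1/4 (B = 1/(-1 - 3) = 1/(-4) = -1/4 ≈ -0.25000)
F = 17 (F = -8 - 5*(-5) = -8 + 25 = 17)
G(A, M) = 23 (G(A, M) = 17 + 6 = 23)
sqrt((-8*G(B, 6))*E - 14655) = sqrt(-8*23*0 - 14655) = sqrt(-184*0 - 14655) = sqrt(0 - 14655) = sqrt(-14655) = I*sqrt(14655)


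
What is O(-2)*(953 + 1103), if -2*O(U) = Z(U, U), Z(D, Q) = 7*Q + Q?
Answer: 16448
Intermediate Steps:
Z(D, Q) = 8*Q
O(U) = -4*U
O(-2)*(953 + 1103) = (-4*(-2))*(953 + 1103) = 8*2056 = 16448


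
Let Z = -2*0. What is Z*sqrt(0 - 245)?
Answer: 0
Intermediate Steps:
Z = 0
Z*sqrt(0 - 245) = 0*sqrt(0 - 245) = 0*sqrt(-245) = 0*(7*I*sqrt(5)) = 0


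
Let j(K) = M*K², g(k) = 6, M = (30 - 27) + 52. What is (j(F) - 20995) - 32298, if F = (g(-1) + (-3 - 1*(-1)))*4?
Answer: -39213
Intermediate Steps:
M = 55 (M = 3 + 52 = 55)
F = 16 (F = (6 + (-3 - 1*(-1)))*4 = (6 + (-3 + 1))*4 = (6 - 2)*4 = 4*4 = 16)
j(K) = 55*K²
(j(F) - 20995) - 32298 = (55*16² - 20995) - 32298 = (55*256 - 20995) - 32298 = (14080 - 20995) - 32298 = -6915 - 32298 = -39213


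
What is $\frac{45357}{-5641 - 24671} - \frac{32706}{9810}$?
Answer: $- \frac{26598823}{5506680} \approx -4.8303$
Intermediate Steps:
$\frac{45357}{-5641 - 24671} - \frac{32706}{9810} = \frac{45357}{-30312} - \frac{1817}{545} = 45357 \left(- \frac{1}{30312}\right) - \frac{1817}{545} = - \frac{15119}{10104} - \frac{1817}{545} = - \frac{26598823}{5506680}$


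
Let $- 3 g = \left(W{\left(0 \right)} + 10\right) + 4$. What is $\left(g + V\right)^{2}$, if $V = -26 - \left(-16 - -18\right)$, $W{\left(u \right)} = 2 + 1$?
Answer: $\frac{10201}{9} \approx 1133.4$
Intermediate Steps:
$W{\left(u \right)} = 3$
$g = - \frac{17}{3}$ ($g = - \frac{\left(3 + 10\right) + 4}{3} = - \frac{13 + 4}{3} = \left(- \frac{1}{3}\right) 17 = - \frac{17}{3} \approx -5.6667$)
$V = -28$ ($V = -26 - \left(-16 + 18\right) = -26 - 2 = -28$)
$\left(g + V\right)^{2} = \left(- \frac{17}{3} - 28\right)^{2} = \left(- \frac{101}{3}\right)^{2} = \frac{10201}{9}$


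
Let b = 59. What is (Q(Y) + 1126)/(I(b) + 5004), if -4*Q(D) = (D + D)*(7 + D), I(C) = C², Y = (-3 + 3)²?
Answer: 1126/8485 ≈ 0.13270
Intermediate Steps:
Y = 0 (Y = 0² = 0)
Q(D) = -D*(7 + D)/2 (Q(D) = -(D + D)*(7 + D)/4 = -2*D*(7 + D)/4 = -D*(7 + D)/2)
(Q(Y) + 1126)/(I(b) + 5004) = (-½*0*(7 + 0) + 1126)/(59² + 5004) = (-½*0*7 + 1126)/(3481 + 5004) = (0 + 1126)/8485 = 1126*(1/8485) = 1126/8485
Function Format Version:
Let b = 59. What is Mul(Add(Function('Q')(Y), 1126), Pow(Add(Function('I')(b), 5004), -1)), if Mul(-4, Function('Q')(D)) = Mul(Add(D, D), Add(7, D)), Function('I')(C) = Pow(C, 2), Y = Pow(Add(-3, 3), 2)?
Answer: Rational(1126, 8485) ≈ 0.13270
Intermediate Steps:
Y = 0 (Y = Pow(0, 2) = 0)
Function('Q')(D) = Mul(Rational(-1, 2), D, Add(7, D)) (Function('Q')(D) = Mul(Rational(-1, 4), Mul(Add(D, D), Add(7, D))) = Mul(Rational(-1, 4), Mul(Mul(2, D), Add(7, D))) = Mul(Rational(-1, 4), Mul(2, D, Add(7, D))) = Mul(Rational(-1, 2), D, Add(7, D)))
Mul(Add(Function('Q')(Y), 1126), Pow(Add(Function('I')(b), 5004), -1)) = Mul(Add(Mul(Rational(-1, 2), 0, Add(7, 0)), 1126), Pow(Add(Pow(59, 2), 5004), -1)) = Mul(Add(Mul(Rational(-1, 2), 0, 7), 1126), Pow(Add(3481, 5004), -1)) = Mul(Add(0, 1126), Pow(8485, -1)) = Mul(1126, Rational(1, 8485)) = Rational(1126, 8485)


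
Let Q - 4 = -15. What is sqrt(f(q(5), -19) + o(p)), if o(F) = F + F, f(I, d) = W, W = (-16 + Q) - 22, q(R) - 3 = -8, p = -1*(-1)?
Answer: I*sqrt(47) ≈ 6.8557*I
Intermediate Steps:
Q = -11 (Q = 4 - 15 = -11)
p = 1
q(R) = -5 (q(R) = 3 - 8 = -5)
W = -49 (W = (-16 - 11) - 22 = -27 - 22 = -49)
f(I, d) = -49
o(F) = 2*F
sqrt(f(q(5), -19) + o(p)) = sqrt(-49 + 2*1) = sqrt(-49 + 2) = sqrt(-47) = I*sqrt(47)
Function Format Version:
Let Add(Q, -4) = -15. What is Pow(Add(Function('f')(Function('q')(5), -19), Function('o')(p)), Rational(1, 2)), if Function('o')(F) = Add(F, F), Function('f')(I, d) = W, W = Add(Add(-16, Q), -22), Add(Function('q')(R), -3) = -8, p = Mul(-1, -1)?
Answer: Mul(I, Pow(47, Rational(1, 2))) ≈ Mul(6.8557, I)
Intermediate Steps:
Q = -11 (Q = Add(4, -15) = -11)
p = 1
Function('q')(R) = -5 (Function('q')(R) = Add(3, -8) = -5)
W = -49 (W = Add(Add(-16, -11), -22) = Add(-27, -22) = -49)
Function('f')(I, d) = -49
Function('o')(F) = Mul(2, F)
Pow(Add(Function('f')(Function('q')(5), -19), Function('o')(p)), Rational(1, 2)) = Pow(Add(-49, Mul(2, 1)), Rational(1, 2)) = Pow(Add(-49, 2), Rational(1, 2)) = Pow(-47, Rational(1, 2)) = Mul(I, Pow(47, Rational(1, 2)))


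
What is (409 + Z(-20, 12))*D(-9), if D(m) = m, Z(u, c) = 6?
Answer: -3735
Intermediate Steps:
(409 + Z(-20, 12))*D(-9) = (409 + 6)*(-9) = 415*(-9) = -3735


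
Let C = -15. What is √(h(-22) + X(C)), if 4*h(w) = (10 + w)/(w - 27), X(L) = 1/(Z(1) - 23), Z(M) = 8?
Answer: 2*I*√15/105 ≈ 0.073771*I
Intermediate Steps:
X(L) = -1/15 (X(L) = 1/(8 - 23) = 1/(-15) = -1/15)
h(w) = (10 + w)/(4*(-27 + w)) (h(w) = ((10 + w)/(w - 27))/4 = ((10 + w)/(-27 + w))/4 = (10 + w)/(4*(-27 + w)))
√(h(-22) + X(C)) = √((10 - 22)/(4*(-27 - 22)) - 1/15) = √((¼)*(-12)/(-49) - 1/15) = √((¼)*(-1/49)*(-12) - 1/15) = √(3/49 - 1/15) = √(-4/735) = 2*I*√15/105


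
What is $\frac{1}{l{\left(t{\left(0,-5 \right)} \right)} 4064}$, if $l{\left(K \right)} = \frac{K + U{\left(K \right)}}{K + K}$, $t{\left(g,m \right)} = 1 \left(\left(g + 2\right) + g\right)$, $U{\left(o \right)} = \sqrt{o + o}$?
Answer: $\frac{1}{4064} \approx 0.00024606$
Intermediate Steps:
$U{\left(o \right)} = \sqrt{2} \sqrt{o}$ ($U{\left(o \right)} = \sqrt{2 o} = \sqrt{2} \sqrt{o}$)
$t{\left(g,m \right)} = 2 + 2 g$ ($t{\left(g,m \right)} = 1 \left(\left(2 + g\right) + g\right) = 1 \left(2 + 2 g\right) = 2 + 2 g$)
$l{\left(K \right)} = \frac{K + \sqrt{2} \sqrt{K}}{2 K}$ ($l{\left(K \right)} = \frac{K + \sqrt{2} \sqrt{K}}{K + K} = \frac{K + \sqrt{2} \sqrt{K}}{2 K}$)
$\frac{1}{l{\left(t{\left(0,-5 \right)} \right)} 4064} = \frac{1}{\frac{\left(2 + 2 \cdot 0\right) + \sqrt{2} \sqrt{2 + 2 \cdot 0}}{2 \left(2 + 2 \cdot 0\right)} 4064} = \frac{1}{\frac{\left(2 + 0\right) + \sqrt{2} \sqrt{2 + 0}}{2 \left(2 + 0\right)} 4064} = \frac{1}{\frac{2 + \sqrt{2} \sqrt{2}}{2 \cdot 2} \cdot 4064} = \frac{1}{\frac{1}{2} \cdot \frac{1}{2} \left(2 + 2\right) 4064} = \frac{1}{\frac{1}{2} \cdot \frac{1}{2} \cdot 4 \cdot 4064} = \frac{1}{1 \cdot 4064} = \frac{1}{4064}$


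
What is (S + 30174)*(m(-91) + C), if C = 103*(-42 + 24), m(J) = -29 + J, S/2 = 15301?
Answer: -119971824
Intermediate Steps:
S = 30602 (S = 2*15301 = 30602)
C = -1854 (C = 103*(-18) = -1854)
(S + 30174)*(m(-91) + C) = (30602 + 30174)*((-29 - 91) - 1854) = 60776*(-120 - 1854) = 60776*(-1974) = -119971824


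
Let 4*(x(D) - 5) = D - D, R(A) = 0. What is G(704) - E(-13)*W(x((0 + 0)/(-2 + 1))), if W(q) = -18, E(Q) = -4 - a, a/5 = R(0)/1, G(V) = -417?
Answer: -489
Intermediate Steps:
x(D) = 5 (x(D) = 5 + (D - D)/4 = 5 + (¼)*0 = 5 + 0 = 5)
a = 0 (a = 5*(0/1) = 5*(0*1) = 5*0 = 0)
E(Q) = -4 (E(Q) = -4 - 1*0 = -4 + 0 = -4)
G(704) - E(-13)*W(x((0 + 0)/(-2 + 1))) = -417 - (-4)*(-18) = -417 - 1*72 = -417 - 72 = -489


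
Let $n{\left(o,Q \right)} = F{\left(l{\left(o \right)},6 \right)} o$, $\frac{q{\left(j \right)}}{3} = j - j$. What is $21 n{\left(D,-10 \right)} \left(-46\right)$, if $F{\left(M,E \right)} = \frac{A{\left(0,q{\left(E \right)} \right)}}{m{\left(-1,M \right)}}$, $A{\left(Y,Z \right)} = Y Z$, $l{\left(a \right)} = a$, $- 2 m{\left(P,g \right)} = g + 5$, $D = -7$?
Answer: $0$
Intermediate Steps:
$m{\left(P,g \right)} = - \frac{5}{2} - \frac{g}{2}$ ($m{\left(P,g \right)} = - \frac{g + 5}{2} = - \frac{5 + g}{2} = - \frac{5}{2} - \frac{g}{2}$)
$q{\left(j \right)} = 0$ ($q{\left(j \right)} = 3 \left(j - j\right) = 3 \cdot 0 = 0$)
$F{\left(M,E \right)} = 0$ ($F{\left(M,E \right)} = \frac{0 \cdot 0}{- \frac{5}{2} - \frac{M}{2}} = \frac{0}{- \frac{5}{2} - \frac{M}{2}} = 0$)
$n{\left(o,Q \right)} = 0$ ($n{\left(o,Q \right)} = 0 o = 0$)
$21 n{\left(D,-10 \right)} \left(-46\right) = 21 \cdot 0 \left(-46\right) = 0 \left(-46\right) = 0$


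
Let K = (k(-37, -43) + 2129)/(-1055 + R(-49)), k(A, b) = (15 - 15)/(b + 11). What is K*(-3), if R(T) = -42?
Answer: 6387/1097 ≈ 5.8222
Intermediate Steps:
k(A, b) = 0 (k(A, b) = 0/(11 + b) = 0)
K = -2129/1097 (K = (0 + 2129)/(-1055 - 42) = 2129/(-1097) = 2129*(-1/1097) = -2129/1097 ≈ -1.9407)
K*(-3) = -2129/1097*(-3) = 6387/1097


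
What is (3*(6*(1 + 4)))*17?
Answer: 1530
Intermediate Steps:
(3*(6*(1 + 4)))*17 = (3*(6*5))*17 = (3*30)*17 = 90*17 = 1530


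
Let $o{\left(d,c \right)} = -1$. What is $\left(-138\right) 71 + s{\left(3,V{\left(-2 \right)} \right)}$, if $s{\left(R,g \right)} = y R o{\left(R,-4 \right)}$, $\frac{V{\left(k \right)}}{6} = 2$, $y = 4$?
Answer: $-9810$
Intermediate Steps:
$V{\left(k \right)} = 12$ ($V{\left(k \right)} = 6 \cdot 2 = 12$)
$s{\left(R,g \right)} = - 4 R$ ($s{\left(R,g \right)} = 4 R \left(-1\right) = - 4 R$)
$\left(-138\right) 71 + s{\left(3,V{\left(-2 \right)} \right)} = \left(-138\right) 71 - 12 = -9798 - 12 = -9810$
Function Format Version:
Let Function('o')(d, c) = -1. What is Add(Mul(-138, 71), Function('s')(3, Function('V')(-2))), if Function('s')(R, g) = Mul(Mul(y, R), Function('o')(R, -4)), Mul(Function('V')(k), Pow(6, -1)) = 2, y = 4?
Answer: -9810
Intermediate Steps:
Function('V')(k) = 12 (Function('V')(k) = Mul(6, 2) = 12)
Function('s')(R, g) = Mul(-4, R) (Function('s')(R, g) = Mul(Mul(4, R), -1) = Mul(-4, R))
Add(Mul(-138, 71), Function('s')(3, Function('V')(-2))) = Add(Mul(-138, 71), Mul(-4, 3)) = Add(-9798, -12) = -9810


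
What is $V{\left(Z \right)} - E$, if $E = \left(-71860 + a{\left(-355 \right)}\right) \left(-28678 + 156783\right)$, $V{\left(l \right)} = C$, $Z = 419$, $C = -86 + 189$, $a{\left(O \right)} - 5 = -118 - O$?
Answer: $9174623993$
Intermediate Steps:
$a{\left(O \right)} = -113 - O$ ($a{\left(O \right)} = 5 - \left(118 + O\right) = -113 - O$)
$C = 103$
$V{\left(l \right)} = 103$
$E = -9174623890$ ($E = \left(-71860 - -242\right) \left(-28678 + 156783\right) = \left(-71860 + \left(-113 + 355\right)\right) 128105 = \left(-71860 + 242\right) 128105 = \left(-71618\right) 128105 = -9174623890$)
$V{\left(Z \right)} - E = 103 - -9174623890 = 103 + 9174623890 = 9174623993$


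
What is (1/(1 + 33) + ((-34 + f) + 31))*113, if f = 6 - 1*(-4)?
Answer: 27007/34 ≈ 794.32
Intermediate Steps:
f = 10 (f = 6 + 4 = 10)
(1/(1 + 33) + ((-34 + f) + 31))*113 = (1/(1 + 33) + ((-34 + 10) + 31))*113 = (1/34 + (-24 + 31))*113 = (1/34 + 7)*113 = (239/34)*113 = 27007/34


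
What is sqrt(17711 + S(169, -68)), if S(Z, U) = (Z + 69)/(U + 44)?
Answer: sqrt(637239)/6 ≈ 133.05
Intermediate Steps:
S(Z, U) = (69 + Z)/(44 + U)
sqrt(17711 + S(169, -68)) = sqrt(17711 + (69 + 169)/(44 - 68)) = sqrt(17711 + 238/(-24)) = sqrt(17711 - 1/24*238) = sqrt(17711 - 119/12) = sqrt(212413/12) = sqrt(637239)/6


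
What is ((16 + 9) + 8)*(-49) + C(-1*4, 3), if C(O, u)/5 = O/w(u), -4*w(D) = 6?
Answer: -4811/3 ≈ -1603.7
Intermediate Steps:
w(D) = -3/2 (w(D) = -¼*6 = -3/2)
C(O, u) = -10*O/3 (C(O, u) = 5*(O/(-3/2)) = 5*(O*(-⅔)) = 5*(-2*O/3) = -10*O/3)
((16 + 9) + 8)*(-49) + C(-1*4, 3) = ((16 + 9) + 8)*(-49) - (-10)*4/3 = (25 + 8)*(-49) - 10/3*(-4) = 33*(-49) + 40/3 = -1617 + 40/3 = -4811/3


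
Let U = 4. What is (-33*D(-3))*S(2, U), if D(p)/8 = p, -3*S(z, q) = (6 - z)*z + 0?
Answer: -2112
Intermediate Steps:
S(z, q) = -z*(6 - z)/3 (S(z, q) = -((6 - z)*z + 0)/3 = -(z*(6 - z) + 0)/3 = -z*(6 - z)/3)
D(p) = 8*p
(-33*D(-3))*S(2, U) = (-264*(-3))*((⅓)*2*(-6 + 2)) = (-33*(-24))*((⅓)*2*(-4)) = 792*(-8/3) = -2112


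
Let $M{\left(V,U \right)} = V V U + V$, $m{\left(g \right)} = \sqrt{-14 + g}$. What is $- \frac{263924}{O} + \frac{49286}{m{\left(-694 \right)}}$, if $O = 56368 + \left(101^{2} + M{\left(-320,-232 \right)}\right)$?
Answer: $\frac{263924}{23690551} - \frac{24643 i \sqrt{177}}{177} \approx 0.01114 - 1852.3 i$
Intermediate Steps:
$M{\left(V,U \right)} = V + U V^{2}$ ($M{\left(V,U \right)} = V^{2} U + V = U V^{2} + V = V + U V^{2}$)
$O = -23690551$ ($O = 56368 + \left(101^{2} - 320 \left(1 - -74240\right)\right) = 56368 + \left(10201 - 320 \left(1 + 74240\right)\right) = 56368 + \left(10201 - 23757120\right) = 56368 - 23746919 = -23690551$)
$- \frac{263924}{O} + \frac{49286}{m{\left(-694 \right)}} = - \frac{263924}{-23690551} + \frac{49286}{\sqrt{-14 - 694}} = \left(-263924\right) \left(- \frac{1}{23690551}\right) + \frac{49286}{\sqrt{-708}} = \frac{263924}{23690551} + \frac{49286}{2 i \sqrt{177}} = \frac{263924}{23690551} + 49286 \left(- \frac{i \sqrt{177}}{354}\right) = \frac{263924}{23690551} - \frac{24643 i \sqrt{177}}{177}$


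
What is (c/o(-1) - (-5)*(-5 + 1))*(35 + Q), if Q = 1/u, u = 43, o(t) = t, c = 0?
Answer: -30120/43 ≈ -700.46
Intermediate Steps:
Q = 1/43 ≈ 0.023256
(c/o(-1) - (-5)*(-5 + 1))*(35 + Q) = (0/(-1) - (-5)*(-5 + 1))*(35 + 1/43) = (0*(-1) - (-5)*(-4))*(1506/43) = (0 - 1*20)*(1506/43) = (0 - 20)*(1506/43) = -20*1506/43 = -30120/43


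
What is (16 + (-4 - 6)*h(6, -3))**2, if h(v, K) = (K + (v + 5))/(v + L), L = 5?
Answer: 9216/121 ≈ 76.165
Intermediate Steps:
h(v, K) = (5 + K + v)/(5 + v) (h(v, K) = (K + (v + 5))/(v + 5) = (K + (5 + v))/(5 + v) = (5 + K + v)/(5 + v))
(16 + (-4 - 6)*h(6, -3))**2 = (16 + (-4 - 6)*((5 - 3 + 6)/(5 + 6)))**2 = (16 - 10*8/11)**2 = (16 - 80/11)**2 = (96/11)**2 = 9216/121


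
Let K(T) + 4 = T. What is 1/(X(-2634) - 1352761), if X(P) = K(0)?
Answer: -1/1352765 ≈ -7.3923e-7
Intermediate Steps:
K(T) = -4 + T
X(P) = -4 (X(P) = -4 + 0 = -4)
1/(X(-2634) - 1352761) = 1/(-4 - 1352761) = 1/(-1352765) = -1/1352765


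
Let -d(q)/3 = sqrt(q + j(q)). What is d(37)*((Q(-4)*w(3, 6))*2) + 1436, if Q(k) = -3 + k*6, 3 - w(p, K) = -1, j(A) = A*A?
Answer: 1436 + 648*sqrt(1406) ≈ 25734.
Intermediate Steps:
j(A) = A**2
w(p, K) = 4 (w(p, K) = 3 - 1*(-1) = 3 + 1 = 4)
Q(k) = -3 + 6*k
d(q) = -3*sqrt(q + q**2)
d(37)*((Q(-4)*w(3, 6))*2) + 1436 = (-3*sqrt(37)*sqrt(1 + 37))*(((-3 + 6*(-4))*4)*2) + 1436 = (-3*sqrt(1406))*(((-3 - 24)*4)*2) + 1436 = (-3*sqrt(1406))*(-27*4*2) + 1436 = (-3*sqrt(1406))*(-108*2) + 1436 = -3*sqrt(1406)*(-216) + 1436 = 648*sqrt(1406) + 1436 = 1436 + 648*sqrt(1406)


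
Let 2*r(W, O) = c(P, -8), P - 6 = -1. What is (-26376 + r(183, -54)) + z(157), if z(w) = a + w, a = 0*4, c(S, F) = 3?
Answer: -52435/2 ≈ -26218.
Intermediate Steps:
P = 5 (P = 6 - 1 = 5)
r(W, O) = 3/2 (r(W, O) = (½)*3 = 3/2)
a = 0
z(w) = w (z(w) = 0 + w = w)
(-26376 + r(183, -54)) + z(157) = (-26376 + 3/2) + 157 = -52749/2 + 157 = -52435/2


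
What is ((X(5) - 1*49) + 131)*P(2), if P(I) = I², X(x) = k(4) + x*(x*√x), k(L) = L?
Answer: 344 + 100*√5 ≈ 567.61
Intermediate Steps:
X(x) = 4 + x^(5/2) (X(x) = 4 + x*(x*√x) = 4 + x*x^(3/2) = 4 + x^(5/2))
((X(5) - 1*49) + 131)*P(2) = (((4 + 5^(5/2)) - 1*49) + 131)*2² = (((4 + 25*√5) - 49) + 131)*4 = ((-45 + 25*√5) + 131)*4 = (86 + 25*√5)*4 = 344 + 100*√5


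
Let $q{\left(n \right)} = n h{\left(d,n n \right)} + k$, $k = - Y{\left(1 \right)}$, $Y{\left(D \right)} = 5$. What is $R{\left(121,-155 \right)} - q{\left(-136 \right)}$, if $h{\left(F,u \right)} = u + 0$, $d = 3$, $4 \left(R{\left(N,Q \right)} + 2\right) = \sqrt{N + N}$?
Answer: $2515459 + \frac{11 \sqrt{2}}{4} \approx 2.5155 \cdot 10^{6}$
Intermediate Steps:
$R{\left(N,Q \right)} = -2 + \frac{\sqrt{2} \sqrt{N}}{4}$ ($R{\left(N,Q \right)} = -2 + \frac{\sqrt{N + N}}{4} = -2 + \frac{\sqrt{2 N}}{4} = -2 + \frac{\sqrt{2} \sqrt{N}}{4}$)
$h{\left(F,u \right)} = u$
$k = -5$ ($k = \left(-1\right) 5 = -5$)
$q{\left(n \right)} = -5 + n^{3}$ ($q{\left(n \right)} = n n n - 5 = n n^{2} - 5 = n^{3} - 5 = -5 + n^{3}$)
$R{\left(121,-155 \right)} - q{\left(-136 \right)} = \left(-2 + \frac{\sqrt{2} \sqrt{121}}{4}\right) - \left(-5 + \left(-136\right)^{3}\right) = \left(-2 + \frac{1}{4} \sqrt{2} \cdot 11\right) - \left(-5 - 2515456\right) = \left(-2 + \frac{11 \sqrt{2}}{4}\right) - -2515461 = \left(-2 + \frac{11 \sqrt{2}}{4}\right) + 2515461 = 2515459 + \frac{11 \sqrt{2}}{4}$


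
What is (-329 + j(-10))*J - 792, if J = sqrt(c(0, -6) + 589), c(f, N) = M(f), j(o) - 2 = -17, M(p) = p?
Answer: -792 - 344*sqrt(589) ≈ -9140.6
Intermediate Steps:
j(o) = -15 (j(o) = 2 - 17 = -15)
c(f, N) = f
J = sqrt(589) (J = sqrt(0 + 589) = sqrt(589) ≈ 24.269)
(-329 + j(-10))*J - 792 = (-329 - 15)*sqrt(589) - 792 = -344*sqrt(589) - 792 = -792 - 344*sqrt(589)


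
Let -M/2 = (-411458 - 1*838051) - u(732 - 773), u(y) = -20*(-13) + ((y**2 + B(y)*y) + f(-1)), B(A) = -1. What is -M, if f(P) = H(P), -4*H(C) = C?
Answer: -5005965/2 ≈ -2.5030e+6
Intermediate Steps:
H(C) = -C/4
f(P) = -P/4
u(y) = 1041/4 + y**2 - y (u(y) = -20*(-13) + ((y**2 - y) - 1/4*(-1)) = 260 + ((y**2 - y) + 1/4) = 260 + (1/4 + y**2 - y) = 1041/4 + y**2 - y)
M = 5005965/2 (M = -2*((-411458 - 1*838051) - (1041/4 + (732 - 773)**2 - (732 - 773))) = -2*((-411458 - 838051) - (1041/4 + (-41)**2 - 1*(-41))) = -2*(-1249509 - (1041/4 + 1681 + 41)) = -2*(-1249509 - 1*7929/4) = -2*(-1249509 - 7929/4) = -2*(-5005965/4) = 5005965/2 ≈ 2.5030e+6)
-M = -1*5005965/2 = -5005965/2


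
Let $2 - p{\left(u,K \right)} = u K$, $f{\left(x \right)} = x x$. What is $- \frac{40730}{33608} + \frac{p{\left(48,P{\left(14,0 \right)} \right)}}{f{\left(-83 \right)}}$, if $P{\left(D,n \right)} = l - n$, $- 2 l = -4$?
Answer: $- \frac{141874061}{115762756} \approx -1.2256$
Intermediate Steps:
$l = 2$ ($l = \left(- \frac{1}{2}\right) \left(-4\right) = 2$)
$f{\left(x \right)} = x^{2}$
$P{\left(D,n \right)} = 2 - n$
$p{\left(u,K \right)} = 2 - K u$ ($p{\left(u,K \right)} = 2 - u K = 2 - K u$)
$- \frac{40730}{33608} + \frac{p{\left(48,P{\left(14,0 \right)} \right)}}{f{\left(-83 \right)}} = - \frac{40730}{33608} + \frac{2 - \left(2 - 0\right) 48}{\left(-83\right)^{2}} = \left(-40730\right) \frac{1}{33608} + \frac{2 - \left(2 + 0\right) 48}{6889} = - \frac{20365}{16804} + \left(2 - 2 \cdot 48\right) \frac{1}{6889} = - \frac{20365}{16804} + \left(2 - 96\right) \frac{1}{6889} = - \frac{20365}{16804} - \frac{94}{6889} = - \frac{141874061}{115762756}$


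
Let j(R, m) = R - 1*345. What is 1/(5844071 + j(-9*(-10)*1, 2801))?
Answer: 1/5843816 ≈ 1.7112e-7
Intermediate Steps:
j(R, m) = -345 + R (j(R, m) = R - 345 = -345 + R)
1/(5844071 + j(-9*(-10)*1, 2801)) = 1/(5844071 + (-345 - 9*(-10)*1)) = 1/(5844071 + (-345 + 90*1)) = 1/(5844071 + (-345 + 90)) = 1/(5844071 - 255) = 1/5843816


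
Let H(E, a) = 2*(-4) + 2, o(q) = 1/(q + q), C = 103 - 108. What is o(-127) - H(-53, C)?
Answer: 1523/254 ≈ 5.9961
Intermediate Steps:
C = -5
o(q) = 1/(2*q)
H(E, a) = -6 (H(E, a) = -8 + 2 = -6)
o(-127) - H(-53, C) = (½)/(-127) - 1*(-6) = (½)*(-1/127) + 6 = -1/254 + 6 = 1523/254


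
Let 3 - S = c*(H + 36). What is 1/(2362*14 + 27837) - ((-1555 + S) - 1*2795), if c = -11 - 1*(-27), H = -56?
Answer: 245264436/60905 ≈ 4027.0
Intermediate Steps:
c = 16 (c = -11 + 27 = 16)
S = 323 (S = 3 - 16*(-56 + 36) = 3 - 16*(-20) = 3 - 1*(-320) = 3 + 320 = 323)
1/(2362*14 + 27837) - ((-1555 + S) - 1*2795) = 1/(2362*14 + 27837) - ((-1555 + 323) - 1*2795) = 1/(33068 + 27837) - (-1232 - 2795) = 1/60905 - 1*(-4027) = 1/60905 + 4027 = 245264436/60905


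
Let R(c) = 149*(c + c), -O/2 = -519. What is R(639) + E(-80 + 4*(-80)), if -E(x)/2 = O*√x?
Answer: 190422 - 41520*I ≈ 1.9042e+5 - 41520.0*I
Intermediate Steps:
O = 1038 (O = -2*(-519) = 1038)
R(c) = 298*c (R(c) = 149*(2*c) = 298*c)
E(x) = -2076*√x
R(639) + E(-80 + 4*(-80)) = 298*639 - 2076*√(-80 + 4*(-80)) = 190422 - 2076*√(-80 - 320) = 190422 - 41520*I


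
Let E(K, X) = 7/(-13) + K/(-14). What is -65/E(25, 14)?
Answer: 11830/423 ≈ 27.967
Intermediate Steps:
E(K, X) = -7/13 - K/14 (E(K, X) = 7*(-1/13) + K*(-1/14) = -7/13 - K/14)
-65/E(25, 14) = -65/(-7/13 - 1/14*25) = -65/(-7/13 - 25/14) = -65/(-423/182) = -65*(-182/423) = 11830/423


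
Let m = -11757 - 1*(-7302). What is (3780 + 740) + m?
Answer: 65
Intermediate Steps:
m = -4455 (m = -11757 + 7302 = -4455)
(3780 + 740) + m = (3780 + 740) - 4455 = 4520 - 4455 = 65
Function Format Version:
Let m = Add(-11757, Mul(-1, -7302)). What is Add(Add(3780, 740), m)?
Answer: 65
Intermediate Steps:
m = -4455 (m = Add(-11757, 7302) = -4455)
Add(Add(3780, 740), m) = Add(Add(3780, 740), -4455) = Add(4520, -4455) = 65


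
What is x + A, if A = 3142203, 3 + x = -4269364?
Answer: -1127164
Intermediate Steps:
x = -4269367 (x = -3 - 4269364 = -4269367)
x + A = -4269367 + 3142203 = -1127164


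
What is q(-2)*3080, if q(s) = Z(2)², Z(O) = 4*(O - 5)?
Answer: 443520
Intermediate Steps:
Z(O) = -20 + 4*O (Z(O) = 4*(-5 + O) = -20 + 4*O)
q(s) = 144 (q(s) = (-20 + 4*2)² = (-20 + 8)² = (-12)² = 144)
q(-2)*3080 = 144*3080 = 443520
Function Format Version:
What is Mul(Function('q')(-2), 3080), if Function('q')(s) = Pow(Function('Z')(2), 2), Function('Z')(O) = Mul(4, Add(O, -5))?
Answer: 443520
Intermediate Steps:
Function('Z')(O) = Add(-20, Mul(4, O)) (Function('Z')(O) = Mul(4, Add(-5, O)) = Add(-20, Mul(4, O)))
Function('q')(s) = 144 (Function('q')(s) = Pow(Add(-20, Mul(4, 2)), 2) = Pow(Add(-20, 8), 2) = Pow(-12, 2) = 144)
Mul(Function('q')(-2), 3080) = Mul(144, 3080) = 443520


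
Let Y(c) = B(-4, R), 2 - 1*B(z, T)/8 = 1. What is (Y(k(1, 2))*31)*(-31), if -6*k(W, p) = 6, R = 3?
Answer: -7688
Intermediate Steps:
k(W, p) = -1 (k(W, p) = -1/6*6 = -1)
B(z, T) = 8 (B(z, T) = 16 - 8*1 = 16 - 8 = 8)
Y(c) = 8
(Y(k(1, 2))*31)*(-31) = (8*31)*(-31) = 248*(-31) = -7688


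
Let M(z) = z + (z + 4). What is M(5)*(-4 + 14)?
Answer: 140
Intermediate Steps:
M(z) = 4 + 2*z (M(z) = z + (4 + z) = 4 + 2*z)
M(5)*(-4 + 14) = (4 + 2*5)*(-4 + 14) = (4 + 10)*10 = 14*10 = 140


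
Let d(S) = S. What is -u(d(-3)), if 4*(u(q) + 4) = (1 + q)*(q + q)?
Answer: 1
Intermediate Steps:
u(q) = -4 + q*(1 + q)/2 (u(q) = -4 + ((1 + q)*(q + q))/4 = -4 + ((1 + q)*(2*q))/4 = -4 + (2*q*(1 + q))/4 = -4 + q*(1 + q)/2)
-u(d(-3)) = -(-4 + (½)*(-3) + (½)*(-3)²) = -(-4 - 3/2 + (½)*9) = -(-4 - 3/2 + 9/2) = -1*(-1) = 1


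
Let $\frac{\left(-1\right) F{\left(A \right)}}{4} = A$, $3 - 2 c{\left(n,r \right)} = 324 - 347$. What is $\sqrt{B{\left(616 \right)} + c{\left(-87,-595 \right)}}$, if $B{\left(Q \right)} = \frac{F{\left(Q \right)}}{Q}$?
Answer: $3$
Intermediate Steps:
$c{\left(n,r \right)} = 13$ ($c{\left(n,r \right)} = \frac{3}{2} - \frac{324 - 347}{2} = \frac{3}{2} - - \frac{23}{2} = \frac{3}{2} + \frac{23}{2} = 13$)
$F{\left(A \right)} = - 4 A$
$B{\left(Q \right)} = -4$ ($B{\left(Q \right)} = \frac{\left(-4\right) Q}{Q} = -4$)
$\sqrt{B{\left(616 \right)} + c{\left(-87,-595 \right)}} = \sqrt{-4 + 13} = \sqrt{9} = 3$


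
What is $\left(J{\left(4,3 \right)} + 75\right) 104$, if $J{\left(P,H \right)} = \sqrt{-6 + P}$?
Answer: $7800 + 104 i \sqrt{2} \approx 7800.0 + 147.08 i$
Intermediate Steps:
$\left(J{\left(4,3 \right)} + 75\right) 104 = \left(\sqrt{-6 + 4} + 75\right) 104 = \left(\sqrt{-2} + 75\right) 104 = \left(i \sqrt{2} + 75\right) 104 = \left(75 + i \sqrt{2}\right) 104 = 7800 + 104 i \sqrt{2}$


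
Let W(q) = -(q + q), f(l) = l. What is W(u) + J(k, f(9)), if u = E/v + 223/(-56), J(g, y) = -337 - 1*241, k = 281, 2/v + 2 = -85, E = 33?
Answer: 64427/28 ≈ 2301.0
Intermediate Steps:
v = -2/87 (v = 2/(-2 - 85) = 2/(-87) = 2*(-1/87) = -2/87 ≈ -0.022988)
J(g, y) = -578 (J(g, y) = -337 - 241 = -578)
u = -80611/56 (u = 33/(-2/87) + 223/(-56) = 33*(-87/2) + 223*(-1/56) = -2871/2 - 223/56 = -80611/56 ≈ -1439.5)
W(q) = -2*q
W(u) + J(k, f(9)) = -2*(-80611/56) - 578 = 80611/28 - 578 = 64427/28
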